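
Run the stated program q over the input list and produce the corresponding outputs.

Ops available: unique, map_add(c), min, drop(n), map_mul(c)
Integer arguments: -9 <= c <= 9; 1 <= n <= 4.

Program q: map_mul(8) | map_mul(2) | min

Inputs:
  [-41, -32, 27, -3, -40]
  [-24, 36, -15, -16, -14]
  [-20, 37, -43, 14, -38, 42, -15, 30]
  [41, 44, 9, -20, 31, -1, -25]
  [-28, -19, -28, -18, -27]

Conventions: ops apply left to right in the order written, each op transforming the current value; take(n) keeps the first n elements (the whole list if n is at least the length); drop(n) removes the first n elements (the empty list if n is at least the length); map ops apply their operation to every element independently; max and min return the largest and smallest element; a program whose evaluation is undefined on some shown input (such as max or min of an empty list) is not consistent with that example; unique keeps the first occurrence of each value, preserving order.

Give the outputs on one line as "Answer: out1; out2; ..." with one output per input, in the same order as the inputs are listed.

-656; -384; -688; -400; -448

Execution, op by op:
  [-41, -32, 27, -3, -40] -> [-328, -256, 216, -24, -320] -> [-656, -512, 432, -48, -640] -> -656
  [-24, 36, -15, -16, -14] -> [-192, 288, -120, -128, -112] -> [-384, 576, -240, -256, -224] -> -384
  [-20, 37, -43, 14, -38, 42, -15, 30] -> [-160, 296, -344, 112, -304, 336, -120, 240] -> [-320, 592, -688, 224, -608, 672, -240, 480] -> -688
  [41, 44, 9, -20, 31, -1, -25] -> [328, 352, 72, -160, 248, -8, -200] -> [656, 704, 144, -320, 496, -16, -400] -> -400
  [-28, -19, -28, -18, -27] -> [-224, -152, -224, -144, -216] -> [-448, -304, -448, -288, -432] -> -448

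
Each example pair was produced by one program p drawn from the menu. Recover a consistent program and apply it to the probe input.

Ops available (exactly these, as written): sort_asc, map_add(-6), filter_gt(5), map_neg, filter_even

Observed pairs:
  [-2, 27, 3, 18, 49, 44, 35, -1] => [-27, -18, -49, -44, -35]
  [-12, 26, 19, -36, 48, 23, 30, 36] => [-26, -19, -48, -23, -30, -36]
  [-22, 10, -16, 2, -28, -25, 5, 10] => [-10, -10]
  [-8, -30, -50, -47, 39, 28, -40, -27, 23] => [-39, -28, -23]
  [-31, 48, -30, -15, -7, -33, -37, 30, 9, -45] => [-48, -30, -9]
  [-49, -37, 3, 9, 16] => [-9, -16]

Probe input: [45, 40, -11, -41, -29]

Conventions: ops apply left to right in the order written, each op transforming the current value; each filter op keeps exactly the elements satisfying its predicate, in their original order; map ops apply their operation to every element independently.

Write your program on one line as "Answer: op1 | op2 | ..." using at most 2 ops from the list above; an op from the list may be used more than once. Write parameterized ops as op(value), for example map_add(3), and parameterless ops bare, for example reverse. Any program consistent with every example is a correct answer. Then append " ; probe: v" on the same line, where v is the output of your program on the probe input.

filter_gt(5) | map_neg ; probe: [-45, -40]

Check, running the answer program on each example:
  [-2, 27, 3, 18, 49, 44, 35, -1] -> [27, 18, 49, 44, 35] -> [-27, -18, -49, -44, -35]
  [-12, 26, 19, -36, 48, 23, 30, 36] -> [26, 19, 48, 23, 30, 36] -> [-26, -19, -48, -23, -30, -36]
  [-22, 10, -16, 2, -28, -25, 5, 10] -> [10, 10] -> [-10, -10]
  [-8, -30, -50, -47, 39, 28, -40, -27, 23] -> [39, 28, 23] -> [-39, -28, -23]
  [-31, 48, -30, -15, -7, -33, -37, 30, 9, -45] -> [48, 30, 9] -> [-48, -30, -9]
  [-49, -37, 3, 9, 16] -> [9, 16] -> [-9, -16]
  probe: [45, 40, -11, -41, -29] -> [45, 40] -> [-45, -40]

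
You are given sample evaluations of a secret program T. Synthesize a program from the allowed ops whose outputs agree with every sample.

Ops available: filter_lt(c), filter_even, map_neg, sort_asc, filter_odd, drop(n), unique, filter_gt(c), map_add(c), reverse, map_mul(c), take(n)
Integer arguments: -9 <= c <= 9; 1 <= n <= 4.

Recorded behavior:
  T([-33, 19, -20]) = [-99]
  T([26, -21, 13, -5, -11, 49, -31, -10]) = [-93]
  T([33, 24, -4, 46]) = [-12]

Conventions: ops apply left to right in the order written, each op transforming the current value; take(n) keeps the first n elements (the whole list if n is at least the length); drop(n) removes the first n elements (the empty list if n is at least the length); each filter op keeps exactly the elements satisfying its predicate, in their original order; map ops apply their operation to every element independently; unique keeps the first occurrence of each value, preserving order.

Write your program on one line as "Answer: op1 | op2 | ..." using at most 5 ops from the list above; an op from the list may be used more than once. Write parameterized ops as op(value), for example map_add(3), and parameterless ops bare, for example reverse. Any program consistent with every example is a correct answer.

filter_lt(0) | sort_asc | take(1) | map_mul(3)

Check, running the answer program on each example:
  [-33, 19, -20] -> [-33, -20] -> [-33, -20] -> [-33] -> [-99]
  [26, -21, 13, -5, -11, 49, -31, -10] -> [-21, -5, -11, -31, -10] -> [-31, -21, -11, -10, -5] -> [-31] -> [-93]
  [33, 24, -4, 46] -> [-4] -> [-4] -> [-4] -> [-12]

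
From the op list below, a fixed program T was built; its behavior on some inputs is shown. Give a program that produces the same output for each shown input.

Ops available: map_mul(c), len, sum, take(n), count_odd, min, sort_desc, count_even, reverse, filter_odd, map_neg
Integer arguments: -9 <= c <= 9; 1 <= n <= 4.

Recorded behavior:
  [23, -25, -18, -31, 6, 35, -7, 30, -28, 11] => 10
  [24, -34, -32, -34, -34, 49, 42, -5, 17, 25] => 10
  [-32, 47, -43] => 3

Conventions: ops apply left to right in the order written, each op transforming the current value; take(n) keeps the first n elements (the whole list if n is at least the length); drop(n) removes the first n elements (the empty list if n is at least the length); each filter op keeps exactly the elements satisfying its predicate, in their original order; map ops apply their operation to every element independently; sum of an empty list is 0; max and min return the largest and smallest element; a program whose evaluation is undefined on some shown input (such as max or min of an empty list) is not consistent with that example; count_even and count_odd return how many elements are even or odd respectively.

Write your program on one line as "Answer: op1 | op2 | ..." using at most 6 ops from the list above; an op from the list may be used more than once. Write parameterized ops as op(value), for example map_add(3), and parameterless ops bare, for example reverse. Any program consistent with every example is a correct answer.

map_neg | map_mul(-3) | reverse | map_mul(-6) | reverse | count_even

Check, running the answer program on each example:
  [23, -25, -18, -31, 6, 35, -7, 30, -28, 11] -> [-23, 25, 18, 31, -6, -35, 7, -30, 28, -11] -> [69, -75, -54, -93, 18, 105, -21, 90, -84, 33] -> [33, -84, 90, -21, 105, 18, -93, -54, -75, 69] -> [-198, 504, -540, 126, -630, -108, 558, 324, 450, -414] -> [-414, 450, 324, 558, -108, -630, 126, -540, 504, -198] -> 10
  [24, -34, -32, -34, -34, 49, 42, -5, 17, 25] -> [-24, 34, 32, 34, 34, -49, -42, 5, -17, -25] -> [72, -102, -96, -102, -102, 147, 126, -15, 51, 75] -> [75, 51, -15, 126, 147, -102, -102, -96, -102, 72] -> [-450, -306, 90, -756, -882, 612, 612, 576, 612, -432] -> [-432, 612, 576, 612, 612, -882, -756, 90, -306, -450] -> 10
  [-32, 47, -43] -> [32, -47, 43] -> [-96, 141, -129] -> [-129, 141, -96] -> [774, -846, 576] -> [576, -846, 774] -> 3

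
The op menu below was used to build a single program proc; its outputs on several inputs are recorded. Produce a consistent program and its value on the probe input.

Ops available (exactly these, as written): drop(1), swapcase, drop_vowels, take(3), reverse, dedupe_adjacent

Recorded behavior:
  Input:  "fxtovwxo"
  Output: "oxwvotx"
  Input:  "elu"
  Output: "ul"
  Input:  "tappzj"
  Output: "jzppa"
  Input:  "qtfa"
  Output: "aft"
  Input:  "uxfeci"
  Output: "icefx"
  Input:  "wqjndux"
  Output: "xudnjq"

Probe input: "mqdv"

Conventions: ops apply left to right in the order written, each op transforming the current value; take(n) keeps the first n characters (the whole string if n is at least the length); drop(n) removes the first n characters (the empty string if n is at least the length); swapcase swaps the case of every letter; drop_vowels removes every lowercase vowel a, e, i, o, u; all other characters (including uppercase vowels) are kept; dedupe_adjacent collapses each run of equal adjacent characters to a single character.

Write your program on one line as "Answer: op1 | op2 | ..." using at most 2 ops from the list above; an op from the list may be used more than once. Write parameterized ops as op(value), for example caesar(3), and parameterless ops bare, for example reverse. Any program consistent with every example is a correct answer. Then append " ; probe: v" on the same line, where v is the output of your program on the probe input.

drop(1) | reverse ; probe: "vdq"

Check, running the answer program on each example:
  "fxtovwxo" -> "xtovwxo" -> "oxwvotx"
  "elu" -> "lu" -> "ul"
  "tappzj" -> "appzj" -> "jzppa"
  "qtfa" -> "tfa" -> "aft"
  "uxfeci" -> "xfeci" -> "icefx"
  "wqjndux" -> "qjndux" -> "xudnjq"
  probe: "mqdv" -> "qdv" -> "vdq"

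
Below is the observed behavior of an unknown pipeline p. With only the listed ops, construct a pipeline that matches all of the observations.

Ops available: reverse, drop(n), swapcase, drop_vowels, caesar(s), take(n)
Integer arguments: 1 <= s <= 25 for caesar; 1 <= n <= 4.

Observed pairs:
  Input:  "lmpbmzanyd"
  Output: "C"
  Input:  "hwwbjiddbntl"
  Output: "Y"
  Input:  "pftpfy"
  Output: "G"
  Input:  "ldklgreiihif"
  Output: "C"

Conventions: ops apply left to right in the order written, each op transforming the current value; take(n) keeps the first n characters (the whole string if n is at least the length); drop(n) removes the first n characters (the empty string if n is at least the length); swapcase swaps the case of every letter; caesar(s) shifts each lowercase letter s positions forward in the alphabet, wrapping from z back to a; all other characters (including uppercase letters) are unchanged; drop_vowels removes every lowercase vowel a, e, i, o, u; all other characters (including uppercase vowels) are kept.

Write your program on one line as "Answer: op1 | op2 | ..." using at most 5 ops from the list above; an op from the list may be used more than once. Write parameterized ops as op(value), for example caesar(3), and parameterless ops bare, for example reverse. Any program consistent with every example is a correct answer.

caesar(20) | take(1) | caesar(23) | swapcase

Check, running the answer program on each example:
  "lmpbmzanyd" -> "fgjvgtuhsx" -> "f" -> "c" -> "C"
  "hwwbjiddbntl" -> "bqqvdcxxvhnf" -> "b" -> "y" -> "Y"
  "pftpfy" -> "jznjzs" -> "j" -> "g" -> "G"
  "ldklgreiihif" -> "fxefalyccbcz" -> "f" -> "c" -> "C"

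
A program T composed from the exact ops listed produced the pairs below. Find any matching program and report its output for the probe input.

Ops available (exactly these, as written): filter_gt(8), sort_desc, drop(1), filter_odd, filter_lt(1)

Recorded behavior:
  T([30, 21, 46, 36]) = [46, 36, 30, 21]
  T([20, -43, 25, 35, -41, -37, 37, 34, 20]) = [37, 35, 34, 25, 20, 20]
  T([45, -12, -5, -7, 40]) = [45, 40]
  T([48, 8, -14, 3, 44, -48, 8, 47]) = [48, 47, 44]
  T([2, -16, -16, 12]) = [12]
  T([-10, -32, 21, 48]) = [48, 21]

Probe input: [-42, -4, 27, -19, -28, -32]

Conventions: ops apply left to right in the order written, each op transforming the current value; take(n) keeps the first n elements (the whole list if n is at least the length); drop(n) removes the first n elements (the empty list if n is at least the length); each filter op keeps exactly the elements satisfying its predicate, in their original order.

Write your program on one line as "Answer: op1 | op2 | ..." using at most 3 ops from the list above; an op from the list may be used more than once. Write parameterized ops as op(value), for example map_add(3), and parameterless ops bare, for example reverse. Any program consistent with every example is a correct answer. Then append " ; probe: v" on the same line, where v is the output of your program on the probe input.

filter_gt(8) | sort_desc ; probe: [27]

Check, running the answer program on each example:
  [30, 21, 46, 36] -> [30, 21, 46, 36] -> [46, 36, 30, 21]
  [20, -43, 25, 35, -41, -37, 37, 34, 20] -> [20, 25, 35, 37, 34, 20] -> [37, 35, 34, 25, 20, 20]
  [45, -12, -5, -7, 40] -> [45, 40] -> [45, 40]
  [48, 8, -14, 3, 44, -48, 8, 47] -> [48, 44, 47] -> [48, 47, 44]
  [2, -16, -16, 12] -> [12] -> [12]
  [-10, -32, 21, 48] -> [21, 48] -> [48, 21]
  probe: [-42, -4, 27, -19, -28, -32] -> [27] -> [27]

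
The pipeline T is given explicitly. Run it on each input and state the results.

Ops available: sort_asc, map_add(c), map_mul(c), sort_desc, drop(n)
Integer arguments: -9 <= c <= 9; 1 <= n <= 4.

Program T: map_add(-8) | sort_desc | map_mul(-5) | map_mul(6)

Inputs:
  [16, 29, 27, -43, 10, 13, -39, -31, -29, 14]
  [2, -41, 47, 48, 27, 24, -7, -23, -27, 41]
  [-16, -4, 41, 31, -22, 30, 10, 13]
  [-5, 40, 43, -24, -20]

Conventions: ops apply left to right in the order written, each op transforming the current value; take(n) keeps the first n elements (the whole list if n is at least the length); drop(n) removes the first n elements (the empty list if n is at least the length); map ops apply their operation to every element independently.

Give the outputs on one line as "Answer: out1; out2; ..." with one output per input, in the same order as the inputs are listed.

Execution, op by op:
  [16, 29, 27, -43, 10, 13, -39, -31, -29, 14] -> [8, 21, 19, -51, 2, 5, -47, -39, -37, 6] -> [21, 19, 8, 6, 5, 2, -37, -39, -47, -51] -> [-105, -95, -40, -30, -25, -10, 185, 195, 235, 255] -> [-630, -570, -240, -180, -150, -60, 1110, 1170, 1410, 1530]
  [2, -41, 47, 48, 27, 24, -7, -23, -27, 41] -> [-6, -49, 39, 40, 19, 16, -15, -31, -35, 33] -> [40, 39, 33, 19, 16, -6, -15, -31, -35, -49] -> [-200, -195, -165, -95, -80, 30, 75, 155, 175, 245] -> [-1200, -1170, -990, -570, -480, 180, 450, 930, 1050, 1470]
  [-16, -4, 41, 31, -22, 30, 10, 13] -> [-24, -12, 33, 23, -30, 22, 2, 5] -> [33, 23, 22, 5, 2, -12, -24, -30] -> [-165, -115, -110, -25, -10, 60, 120, 150] -> [-990, -690, -660, -150, -60, 360, 720, 900]
  [-5, 40, 43, -24, -20] -> [-13, 32, 35, -32, -28] -> [35, 32, -13, -28, -32] -> [-175, -160, 65, 140, 160] -> [-1050, -960, 390, 840, 960]

[-630, -570, -240, -180, -150, -60, 1110, 1170, 1410, 1530]; [-1200, -1170, -990, -570, -480, 180, 450, 930, 1050, 1470]; [-990, -690, -660, -150, -60, 360, 720, 900]; [-1050, -960, 390, 840, 960]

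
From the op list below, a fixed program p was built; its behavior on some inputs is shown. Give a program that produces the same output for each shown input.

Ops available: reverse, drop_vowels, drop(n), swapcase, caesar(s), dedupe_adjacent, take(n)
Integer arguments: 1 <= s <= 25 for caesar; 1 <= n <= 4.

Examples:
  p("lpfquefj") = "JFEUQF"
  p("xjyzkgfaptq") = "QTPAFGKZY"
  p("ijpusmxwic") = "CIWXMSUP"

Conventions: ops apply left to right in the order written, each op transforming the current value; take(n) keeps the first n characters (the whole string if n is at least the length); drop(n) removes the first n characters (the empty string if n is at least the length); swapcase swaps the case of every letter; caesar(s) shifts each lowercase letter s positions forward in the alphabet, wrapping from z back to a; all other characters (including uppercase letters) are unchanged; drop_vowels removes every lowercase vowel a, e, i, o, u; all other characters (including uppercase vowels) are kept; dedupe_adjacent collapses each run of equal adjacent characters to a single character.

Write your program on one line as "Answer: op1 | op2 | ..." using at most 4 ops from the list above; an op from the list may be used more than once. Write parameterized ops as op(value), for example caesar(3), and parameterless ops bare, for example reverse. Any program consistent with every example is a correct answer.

drop(2) | swapcase | reverse

Check, running the answer program on each example:
  "lpfquefj" -> "fquefj" -> "FQUEFJ" -> "JFEUQF"
  "xjyzkgfaptq" -> "yzkgfaptq" -> "YZKGFAPTQ" -> "QTPAFGKZY"
  "ijpusmxwic" -> "pusmxwic" -> "PUSMXWIC" -> "CIWXMSUP"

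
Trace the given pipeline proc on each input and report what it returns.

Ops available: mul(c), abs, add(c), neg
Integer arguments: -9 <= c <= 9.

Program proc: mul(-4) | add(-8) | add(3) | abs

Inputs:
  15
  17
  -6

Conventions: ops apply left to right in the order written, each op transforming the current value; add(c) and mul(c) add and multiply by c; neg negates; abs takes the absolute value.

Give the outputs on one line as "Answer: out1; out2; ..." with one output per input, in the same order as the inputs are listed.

Execution, op by op:
  15 -> -60 -> -68 -> -65 -> 65
  17 -> -68 -> -76 -> -73 -> 73
  -6 -> 24 -> 16 -> 19 -> 19

65; 73; 19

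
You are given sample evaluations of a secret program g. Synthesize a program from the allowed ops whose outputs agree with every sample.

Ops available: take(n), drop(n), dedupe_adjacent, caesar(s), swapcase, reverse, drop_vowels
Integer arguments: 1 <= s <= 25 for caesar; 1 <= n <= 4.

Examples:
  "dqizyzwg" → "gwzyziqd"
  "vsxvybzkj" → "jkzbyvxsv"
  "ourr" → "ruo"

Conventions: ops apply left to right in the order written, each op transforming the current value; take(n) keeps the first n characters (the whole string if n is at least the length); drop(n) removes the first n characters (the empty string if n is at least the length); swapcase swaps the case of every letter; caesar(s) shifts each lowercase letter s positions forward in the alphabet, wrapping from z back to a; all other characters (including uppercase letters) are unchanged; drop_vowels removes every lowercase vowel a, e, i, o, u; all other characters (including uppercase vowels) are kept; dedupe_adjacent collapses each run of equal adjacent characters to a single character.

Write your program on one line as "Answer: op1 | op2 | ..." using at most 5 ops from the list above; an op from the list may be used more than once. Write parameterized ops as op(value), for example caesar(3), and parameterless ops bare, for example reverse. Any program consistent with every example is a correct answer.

dedupe_adjacent | swapcase | reverse | swapcase

Check, running the answer program on each example:
  "dqizyzwg" -> "dqizyzwg" -> "DQIZYZWG" -> "GWZYZIQD" -> "gwzyziqd"
  "vsxvybzkj" -> "vsxvybzkj" -> "VSXVYBZKJ" -> "JKZBYVXSV" -> "jkzbyvxsv"
  "ourr" -> "our" -> "OUR" -> "RUO" -> "ruo"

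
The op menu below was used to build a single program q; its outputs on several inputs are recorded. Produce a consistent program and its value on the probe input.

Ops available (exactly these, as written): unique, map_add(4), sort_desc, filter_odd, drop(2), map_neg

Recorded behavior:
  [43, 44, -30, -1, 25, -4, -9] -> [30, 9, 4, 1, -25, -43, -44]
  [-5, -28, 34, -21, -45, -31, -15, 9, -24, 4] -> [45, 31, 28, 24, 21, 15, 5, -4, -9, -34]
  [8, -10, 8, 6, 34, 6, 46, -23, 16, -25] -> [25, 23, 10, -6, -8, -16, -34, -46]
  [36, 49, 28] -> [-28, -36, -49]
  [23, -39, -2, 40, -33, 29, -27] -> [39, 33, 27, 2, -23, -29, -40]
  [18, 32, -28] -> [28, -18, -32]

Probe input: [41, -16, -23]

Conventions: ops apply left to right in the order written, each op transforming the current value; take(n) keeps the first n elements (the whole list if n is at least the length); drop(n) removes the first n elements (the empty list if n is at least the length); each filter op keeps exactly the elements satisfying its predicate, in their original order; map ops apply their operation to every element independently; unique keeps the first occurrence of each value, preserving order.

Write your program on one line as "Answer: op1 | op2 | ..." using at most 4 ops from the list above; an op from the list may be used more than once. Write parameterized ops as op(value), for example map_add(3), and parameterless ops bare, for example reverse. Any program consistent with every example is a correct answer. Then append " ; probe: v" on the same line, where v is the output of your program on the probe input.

map_neg | unique | sort_desc ; probe: [23, 16, -41]

Check, running the answer program on each example:
  [43, 44, -30, -1, 25, -4, -9] -> [-43, -44, 30, 1, -25, 4, 9] -> [-43, -44, 30, 1, -25, 4, 9] -> [30, 9, 4, 1, -25, -43, -44]
  [-5, -28, 34, -21, -45, -31, -15, 9, -24, 4] -> [5, 28, -34, 21, 45, 31, 15, -9, 24, -4] -> [5, 28, -34, 21, 45, 31, 15, -9, 24, -4] -> [45, 31, 28, 24, 21, 15, 5, -4, -9, -34]
  [8, -10, 8, 6, 34, 6, 46, -23, 16, -25] -> [-8, 10, -8, -6, -34, -6, -46, 23, -16, 25] -> [-8, 10, -6, -34, -46, 23, -16, 25] -> [25, 23, 10, -6, -8, -16, -34, -46]
  [36, 49, 28] -> [-36, -49, -28] -> [-36, -49, -28] -> [-28, -36, -49]
  [23, -39, -2, 40, -33, 29, -27] -> [-23, 39, 2, -40, 33, -29, 27] -> [-23, 39, 2, -40, 33, -29, 27] -> [39, 33, 27, 2, -23, -29, -40]
  [18, 32, -28] -> [-18, -32, 28] -> [-18, -32, 28] -> [28, -18, -32]
  probe: [41, -16, -23] -> [-41, 16, 23] -> [-41, 16, 23] -> [23, 16, -41]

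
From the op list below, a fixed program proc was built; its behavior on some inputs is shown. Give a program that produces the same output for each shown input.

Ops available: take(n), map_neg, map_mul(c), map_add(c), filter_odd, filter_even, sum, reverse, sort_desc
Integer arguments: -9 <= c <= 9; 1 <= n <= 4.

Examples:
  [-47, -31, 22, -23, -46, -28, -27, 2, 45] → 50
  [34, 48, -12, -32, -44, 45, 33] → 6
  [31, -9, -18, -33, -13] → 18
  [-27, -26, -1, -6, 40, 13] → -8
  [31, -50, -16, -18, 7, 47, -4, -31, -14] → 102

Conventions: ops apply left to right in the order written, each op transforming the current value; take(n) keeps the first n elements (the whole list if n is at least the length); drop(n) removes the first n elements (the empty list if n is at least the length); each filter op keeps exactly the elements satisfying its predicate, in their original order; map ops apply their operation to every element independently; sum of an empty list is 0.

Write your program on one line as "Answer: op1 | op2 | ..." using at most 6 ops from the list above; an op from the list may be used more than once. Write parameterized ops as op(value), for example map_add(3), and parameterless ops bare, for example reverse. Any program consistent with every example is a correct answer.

reverse | map_neg | reverse | filter_even | sum

Check, running the answer program on each example:
  [-47, -31, 22, -23, -46, -28, -27, 2, 45] -> [45, 2, -27, -28, -46, -23, 22, -31, -47] -> [-45, -2, 27, 28, 46, 23, -22, 31, 47] -> [47, 31, -22, 23, 46, 28, 27, -2, -45] -> [-22, 46, 28, -2] -> 50
  [34, 48, -12, -32, -44, 45, 33] -> [33, 45, -44, -32, -12, 48, 34] -> [-33, -45, 44, 32, 12, -48, -34] -> [-34, -48, 12, 32, 44, -45, -33] -> [-34, -48, 12, 32, 44] -> 6
  [31, -9, -18, -33, -13] -> [-13, -33, -18, -9, 31] -> [13, 33, 18, 9, -31] -> [-31, 9, 18, 33, 13] -> [18] -> 18
  [-27, -26, -1, -6, 40, 13] -> [13, 40, -6, -1, -26, -27] -> [-13, -40, 6, 1, 26, 27] -> [27, 26, 1, 6, -40, -13] -> [26, 6, -40] -> -8
  [31, -50, -16, -18, 7, 47, -4, -31, -14] -> [-14, -31, -4, 47, 7, -18, -16, -50, 31] -> [14, 31, 4, -47, -7, 18, 16, 50, -31] -> [-31, 50, 16, 18, -7, -47, 4, 31, 14] -> [50, 16, 18, 4, 14] -> 102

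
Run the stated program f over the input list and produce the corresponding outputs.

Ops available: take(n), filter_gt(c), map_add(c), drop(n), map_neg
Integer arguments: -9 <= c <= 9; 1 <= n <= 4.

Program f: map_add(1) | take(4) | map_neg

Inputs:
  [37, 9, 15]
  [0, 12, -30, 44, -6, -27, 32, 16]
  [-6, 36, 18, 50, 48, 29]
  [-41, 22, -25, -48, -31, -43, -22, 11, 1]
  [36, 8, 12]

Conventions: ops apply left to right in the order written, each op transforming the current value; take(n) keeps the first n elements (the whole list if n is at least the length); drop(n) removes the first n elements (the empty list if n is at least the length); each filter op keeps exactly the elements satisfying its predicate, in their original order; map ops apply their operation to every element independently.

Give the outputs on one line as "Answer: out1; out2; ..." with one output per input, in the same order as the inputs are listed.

Execution, op by op:
  [37, 9, 15] -> [38, 10, 16] -> [38, 10, 16] -> [-38, -10, -16]
  [0, 12, -30, 44, -6, -27, 32, 16] -> [1, 13, -29, 45, -5, -26, 33, 17] -> [1, 13, -29, 45] -> [-1, -13, 29, -45]
  [-6, 36, 18, 50, 48, 29] -> [-5, 37, 19, 51, 49, 30] -> [-5, 37, 19, 51] -> [5, -37, -19, -51]
  [-41, 22, -25, -48, -31, -43, -22, 11, 1] -> [-40, 23, -24, -47, -30, -42, -21, 12, 2] -> [-40, 23, -24, -47] -> [40, -23, 24, 47]
  [36, 8, 12] -> [37, 9, 13] -> [37, 9, 13] -> [-37, -9, -13]

[-38, -10, -16]; [-1, -13, 29, -45]; [5, -37, -19, -51]; [40, -23, 24, 47]; [-37, -9, -13]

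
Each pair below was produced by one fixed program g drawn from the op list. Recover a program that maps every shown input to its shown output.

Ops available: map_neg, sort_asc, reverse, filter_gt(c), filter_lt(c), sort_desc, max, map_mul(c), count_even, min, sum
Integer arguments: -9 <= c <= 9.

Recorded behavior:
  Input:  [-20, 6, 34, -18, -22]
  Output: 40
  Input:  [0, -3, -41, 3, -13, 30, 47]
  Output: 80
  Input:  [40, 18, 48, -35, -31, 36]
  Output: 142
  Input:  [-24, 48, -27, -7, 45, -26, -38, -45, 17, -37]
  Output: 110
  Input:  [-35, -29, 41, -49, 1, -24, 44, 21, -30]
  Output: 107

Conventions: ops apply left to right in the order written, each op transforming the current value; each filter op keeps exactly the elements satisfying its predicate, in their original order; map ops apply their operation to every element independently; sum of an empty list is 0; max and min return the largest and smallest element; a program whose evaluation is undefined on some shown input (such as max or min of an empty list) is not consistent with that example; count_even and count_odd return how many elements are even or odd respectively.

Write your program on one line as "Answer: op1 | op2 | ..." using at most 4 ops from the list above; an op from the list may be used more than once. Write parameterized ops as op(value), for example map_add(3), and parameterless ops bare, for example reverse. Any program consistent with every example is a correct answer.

filter_gt(-3) | sort_asc | sum

Check, running the answer program on each example:
  [-20, 6, 34, -18, -22] -> [6, 34] -> [6, 34] -> 40
  [0, -3, -41, 3, -13, 30, 47] -> [0, 3, 30, 47] -> [0, 3, 30, 47] -> 80
  [40, 18, 48, -35, -31, 36] -> [40, 18, 48, 36] -> [18, 36, 40, 48] -> 142
  [-24, 48, -27, -7, 45, -26, -38, -45, 17, -37] -> [48, 45, 17] -> [17, 45, 48] -> 110
  [-35, -29, 41, -49, 1, -24, 44, 21, -30] -> [41, 1, 44, 21] -> [1, 21, 41, 44] -> 107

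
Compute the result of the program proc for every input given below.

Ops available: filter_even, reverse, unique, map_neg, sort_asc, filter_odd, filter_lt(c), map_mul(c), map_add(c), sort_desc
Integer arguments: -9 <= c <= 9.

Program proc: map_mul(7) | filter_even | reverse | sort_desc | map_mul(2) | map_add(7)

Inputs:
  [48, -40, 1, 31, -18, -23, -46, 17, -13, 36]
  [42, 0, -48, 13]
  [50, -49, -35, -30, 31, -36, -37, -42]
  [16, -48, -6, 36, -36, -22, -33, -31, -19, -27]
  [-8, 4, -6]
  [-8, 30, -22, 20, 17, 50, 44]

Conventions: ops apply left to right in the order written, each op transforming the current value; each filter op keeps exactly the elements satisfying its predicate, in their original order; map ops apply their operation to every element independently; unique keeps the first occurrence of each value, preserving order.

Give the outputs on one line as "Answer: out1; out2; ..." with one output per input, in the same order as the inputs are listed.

[679, 511, -245, -553, -637]; [595, 7, -665]; [707, -413, -497, -581]; [511, 231, -77, -301, -497, -665]; [63, -77, -105]; [707, 623, 427, 287, -105, -301]

Execution, op by op:
  [48, -40, 1, 31, -18, -23, -46, 17, -13, 36] -> [336, -280, 7, 217, -126, -161, -322, 119, -91, 252] -> [336, -280, -126, -322, 252] -> [252, -322, -126, -280, 336] -> [336, 252, -126, -280, -322] -> [672, 504, -252, -560, -644] -> [679, 511, -245, -553, -637]
  [42, 0, -48, 13] -> [294, 0, -336, 91] -> [294, 0, -336] -> [-336, 0, 294] -> [294, 0, -336] -> [588, 0, -672] -> [595, 7, -665]
  [50, -49, -35, -30, 31, -36, -37, -42] -> [350, -343, -245, -210, 217, -252, -259, -294] -> [350, -210, -252, -294] -> [-294, -252, -210, 350] -> [350, -210, -252, -294] -> [700, -420, -504, -588] -> [707, -413, -497, -581]
  [16, -48, -6, 36, -36, -22, -33, -31, -19, -27] -> [112, -336, -42, 252, -252, -154, -231, -217, -133, -189] -> [112, -336, -42, 252, -252, -154] -> [-154, -252, 252, -42, -336, 112] -> [252, 112, -42, -154, -252, -336] -> [504, 224, -84, -308, -504, -672] -> [511, 231, -77, -301, -497, -665]
  [-8, 4, -6] -> [-56, 28, -42] -> [-56, 28, -42] -> [-42, 28, -56] -> [28, -42, -56] -> [56, -84, -112] -> [63, -77, -105]
  [-8, 30, -22, 20, 17, 50, 44] -> [-56, 210, -154, 140, 119, 350, 308] -> [-56, 210, -154, 140, 350, 308] -> [308, 350, 140, -154, 210, -56] -> [350, 308, 210, 140, -56, -154] -> [700, 616, 420, 280, -112, -308] -> [707, 623, 427, 287, -105, -301]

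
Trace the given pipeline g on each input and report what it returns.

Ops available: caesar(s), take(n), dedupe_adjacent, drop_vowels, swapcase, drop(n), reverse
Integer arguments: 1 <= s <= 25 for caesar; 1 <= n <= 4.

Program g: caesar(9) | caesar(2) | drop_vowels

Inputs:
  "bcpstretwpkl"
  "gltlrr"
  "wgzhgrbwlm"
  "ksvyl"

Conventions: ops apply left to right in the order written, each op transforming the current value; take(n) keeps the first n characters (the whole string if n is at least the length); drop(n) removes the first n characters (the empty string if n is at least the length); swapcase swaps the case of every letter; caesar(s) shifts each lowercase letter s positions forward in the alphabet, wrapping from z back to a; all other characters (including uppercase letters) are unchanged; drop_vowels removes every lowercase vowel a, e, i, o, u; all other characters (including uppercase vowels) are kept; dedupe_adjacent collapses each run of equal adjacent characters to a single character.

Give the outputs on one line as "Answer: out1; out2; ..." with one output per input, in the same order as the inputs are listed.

"mndcphvw"; "rwwcc"; "hrksrcmhwx"; "vdgjw"

Execution, op by op:
  "bcpstretwpkl" -> "klybcancfytu" -> "mnadecpehavw" -> "mndcphvw"
  "gltlrr" -> "pucuaa" -> "rwewcc" -> "rwwcc"
  "wgzhgrbwlm" -> "fpiqpakfuv" -> "hrksrcmhwx" -> "hrksrcmhwx"
  "ksvyl" -> "tbehu" -> "vdgjw" -> "vdgjw"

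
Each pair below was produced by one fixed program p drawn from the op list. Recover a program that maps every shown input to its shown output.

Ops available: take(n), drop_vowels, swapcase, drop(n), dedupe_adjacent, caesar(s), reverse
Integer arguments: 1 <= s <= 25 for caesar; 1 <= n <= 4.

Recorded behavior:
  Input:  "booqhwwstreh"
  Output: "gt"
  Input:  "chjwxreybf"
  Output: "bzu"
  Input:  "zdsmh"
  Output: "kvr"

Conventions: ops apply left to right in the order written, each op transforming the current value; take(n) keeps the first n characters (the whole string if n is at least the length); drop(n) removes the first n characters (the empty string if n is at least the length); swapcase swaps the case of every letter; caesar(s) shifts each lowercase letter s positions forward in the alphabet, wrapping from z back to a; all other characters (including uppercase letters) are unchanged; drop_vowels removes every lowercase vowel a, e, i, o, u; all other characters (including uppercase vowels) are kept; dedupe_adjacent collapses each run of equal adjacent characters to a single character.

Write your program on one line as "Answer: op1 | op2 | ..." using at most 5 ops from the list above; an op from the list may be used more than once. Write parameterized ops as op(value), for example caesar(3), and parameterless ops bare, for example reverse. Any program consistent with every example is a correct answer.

caesar(18) | take(3) | reverse | dedupe_adjacent

Check, running the answer program on each example:
  "booqhwwstreh" -> "tggizookljwz" -> "tgg" -> "ggt" -> "gt"
  "chjwxreybf" -> "uzbopjwqtx" -> "uzb" -> "bzu" -> "bzu"
  "zdsmh" -> "rvkez" -> "rvk" -> "kvr" -> "kvr"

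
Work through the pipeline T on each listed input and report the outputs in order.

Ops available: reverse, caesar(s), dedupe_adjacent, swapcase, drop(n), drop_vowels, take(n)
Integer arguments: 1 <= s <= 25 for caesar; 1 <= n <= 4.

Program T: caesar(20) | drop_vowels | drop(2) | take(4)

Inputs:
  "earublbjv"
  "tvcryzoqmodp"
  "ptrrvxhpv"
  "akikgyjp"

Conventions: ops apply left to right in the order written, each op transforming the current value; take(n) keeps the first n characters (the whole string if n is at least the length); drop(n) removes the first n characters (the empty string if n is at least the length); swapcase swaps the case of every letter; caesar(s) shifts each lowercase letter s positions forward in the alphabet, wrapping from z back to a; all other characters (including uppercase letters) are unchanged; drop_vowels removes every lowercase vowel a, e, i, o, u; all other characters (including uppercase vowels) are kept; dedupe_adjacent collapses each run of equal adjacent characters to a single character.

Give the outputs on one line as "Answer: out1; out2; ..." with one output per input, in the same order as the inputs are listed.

Execution, op by op:
  "earublbjv" -> "yulovfvdp" -> "ylvfvdp" -> "vfvdp" -> "vfvd"
  "tvcryzoqmodp" -> "npwlstikgixj" -> "npwlstkgxj" -> "wlstkgxj" -> "wlst"
  "ptrrvxhpv" -> "jnllprbjp" -> "jnllprbjp" -> "llprbjp" -> "llpr"
  "akikgyjp" -> "ueceasdj" -> "csdj" -> "dj" -> "dj"

"vfvd"; "wlst"; "llpr"; "dj"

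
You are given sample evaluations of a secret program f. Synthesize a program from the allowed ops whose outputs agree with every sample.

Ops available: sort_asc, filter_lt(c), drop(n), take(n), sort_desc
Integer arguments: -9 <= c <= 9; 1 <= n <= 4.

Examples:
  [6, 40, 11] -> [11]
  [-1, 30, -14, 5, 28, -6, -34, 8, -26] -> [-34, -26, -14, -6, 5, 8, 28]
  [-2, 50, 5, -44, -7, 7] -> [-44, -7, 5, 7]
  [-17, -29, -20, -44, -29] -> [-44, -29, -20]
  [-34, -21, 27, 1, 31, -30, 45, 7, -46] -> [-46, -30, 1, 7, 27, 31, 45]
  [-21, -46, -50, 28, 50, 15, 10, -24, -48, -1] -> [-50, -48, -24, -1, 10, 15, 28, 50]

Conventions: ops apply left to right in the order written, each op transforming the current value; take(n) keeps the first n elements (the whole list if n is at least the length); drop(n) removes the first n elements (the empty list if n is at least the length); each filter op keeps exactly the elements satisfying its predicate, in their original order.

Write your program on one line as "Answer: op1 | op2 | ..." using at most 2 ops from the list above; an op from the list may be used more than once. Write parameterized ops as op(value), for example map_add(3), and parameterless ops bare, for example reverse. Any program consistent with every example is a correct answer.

drop(2) | sort_asc

Check, running the answer program on each example:
  [6, 40, 11] -> [11] -> [11]
  [-1, 30, -14, 5, 28, -6, -34, 8, -26] -> [-14, 5, 28, -6, -34, 8, -26] -> [-34, -26, -14, -6, 5, 8, 28]
  [-2, 50, 5, -44, -7, 7] -> [5, -44, -7, 7] -> [-44, -7, 5, 7]
  [-17, -29, -20, -44, -29] -> [-20, -44, -29] -> [-44, -29, -20]
  [-34, -21, 27, 1, 31, -30, 45, 7, -46] -> [27, 1, 31, -30, 45, 7, -46] -> [-46, -30, 1, 7, 27, 31, 45]
  [-21, -46, -50, 28, 50, 15, 10, -24, -48, -1] -> [-50, 28, 50, 15, 10, -24, -48, -1] -> [-50, -48, -24, -1, 10, 15, 28, 50]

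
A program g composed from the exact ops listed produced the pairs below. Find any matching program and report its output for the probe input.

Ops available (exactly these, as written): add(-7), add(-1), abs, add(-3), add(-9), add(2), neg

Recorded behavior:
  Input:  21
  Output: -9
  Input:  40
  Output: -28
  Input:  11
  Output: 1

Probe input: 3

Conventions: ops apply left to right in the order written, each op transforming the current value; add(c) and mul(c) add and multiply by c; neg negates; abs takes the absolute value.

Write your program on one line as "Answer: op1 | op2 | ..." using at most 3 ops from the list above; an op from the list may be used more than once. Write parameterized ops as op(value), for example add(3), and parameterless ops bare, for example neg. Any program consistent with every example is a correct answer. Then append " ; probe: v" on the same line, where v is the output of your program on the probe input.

add(-9) | add(-3) | neg ; probe: 9

Check, running the answer program on each example:
  21 -> 12 -> 9 -> -9
  40 -> 31 -> 28 -> -28
  11 -> 2 -> -1 -> 1
  probe: 3 -> -6 -> -9 -> 9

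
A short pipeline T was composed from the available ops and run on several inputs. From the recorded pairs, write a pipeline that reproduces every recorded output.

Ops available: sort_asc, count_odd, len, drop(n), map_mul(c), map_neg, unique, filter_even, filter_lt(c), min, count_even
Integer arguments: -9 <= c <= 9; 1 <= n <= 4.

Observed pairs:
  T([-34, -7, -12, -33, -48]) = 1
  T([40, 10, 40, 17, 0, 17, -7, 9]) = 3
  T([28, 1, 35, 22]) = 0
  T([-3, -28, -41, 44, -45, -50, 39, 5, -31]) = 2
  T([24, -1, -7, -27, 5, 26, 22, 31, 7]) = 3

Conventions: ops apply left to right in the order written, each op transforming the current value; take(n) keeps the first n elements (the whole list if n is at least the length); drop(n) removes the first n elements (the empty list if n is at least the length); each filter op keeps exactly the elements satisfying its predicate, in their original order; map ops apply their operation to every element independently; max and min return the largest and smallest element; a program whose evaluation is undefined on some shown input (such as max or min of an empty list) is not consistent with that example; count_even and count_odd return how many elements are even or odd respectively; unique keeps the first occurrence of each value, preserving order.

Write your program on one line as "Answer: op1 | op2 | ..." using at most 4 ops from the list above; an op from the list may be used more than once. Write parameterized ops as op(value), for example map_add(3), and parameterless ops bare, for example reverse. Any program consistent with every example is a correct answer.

sort_asc | drop(3) | filter_even | count_even

Check, running the answer program on each example:
  [-34, -7, -12, -33, -48] -> [-48, -34, -33, -12, -7] -> [-12, -7] -> [-12] -> 1
  [40, 10, 40, 17, 0, 17, -7, 9] -> [-7, 0, 9, 10, 17, 17, 40, 40] -> [10, 17, 17, 40, 40] -> [10, 40, 40] -> 3
  [28, 1, 35, 22] -> [1, 22, 28, 35] -> [35] -> [] -> 0
  [-3, -28, -41, 44, -45, -50, 39, 5, -31] -> [-50, -45, -41, -31, -28, -3, 5, 39, 44] -> [-31, -28, -3, 5, 39, 44] -> [-28, 44] -> 2
  [24, -1, -7, -27, 5, 26, 22, 31, 7] -> [-27, -7, -1, 5, 7, 22, 24, 26, 31] -> [5, 7, 22, 24, 26, 31] -> [22, 24, 26] -> 3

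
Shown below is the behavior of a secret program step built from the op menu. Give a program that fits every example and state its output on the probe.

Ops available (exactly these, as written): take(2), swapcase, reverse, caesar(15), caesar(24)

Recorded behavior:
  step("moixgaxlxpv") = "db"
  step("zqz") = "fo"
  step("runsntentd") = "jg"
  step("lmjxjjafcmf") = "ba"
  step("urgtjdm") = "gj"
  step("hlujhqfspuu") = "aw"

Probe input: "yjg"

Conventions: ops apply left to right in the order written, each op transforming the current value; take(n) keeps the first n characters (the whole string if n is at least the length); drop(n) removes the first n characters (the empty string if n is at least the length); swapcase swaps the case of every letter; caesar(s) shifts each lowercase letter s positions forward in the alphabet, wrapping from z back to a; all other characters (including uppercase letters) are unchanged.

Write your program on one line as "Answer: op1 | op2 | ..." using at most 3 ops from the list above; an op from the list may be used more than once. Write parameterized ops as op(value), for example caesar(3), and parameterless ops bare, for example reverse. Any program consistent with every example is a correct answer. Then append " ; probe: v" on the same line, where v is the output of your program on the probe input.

take(2) | reverse | caesar(15) ; probe: "yn"

Check, running the answer program on each example:
  "moixgaxlxpv" -> "mo" -> "om" -> "db"
  "zqz" -> "zq" -> "qz" -> "fo"
  "runsntentd" -> "ru" -> "ur" -> "jg"
  "lmjxjjafcmf" -> "lm" -> "ml" -> "ba"
  "urgtjdm" -> "ur" -> "ru" -> "gj"
  "hlujhqfspuu" -> "hl" -> "lh" -> "aw"
  probe: "yjg" -> "yj" -> "jy" -> "yn"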